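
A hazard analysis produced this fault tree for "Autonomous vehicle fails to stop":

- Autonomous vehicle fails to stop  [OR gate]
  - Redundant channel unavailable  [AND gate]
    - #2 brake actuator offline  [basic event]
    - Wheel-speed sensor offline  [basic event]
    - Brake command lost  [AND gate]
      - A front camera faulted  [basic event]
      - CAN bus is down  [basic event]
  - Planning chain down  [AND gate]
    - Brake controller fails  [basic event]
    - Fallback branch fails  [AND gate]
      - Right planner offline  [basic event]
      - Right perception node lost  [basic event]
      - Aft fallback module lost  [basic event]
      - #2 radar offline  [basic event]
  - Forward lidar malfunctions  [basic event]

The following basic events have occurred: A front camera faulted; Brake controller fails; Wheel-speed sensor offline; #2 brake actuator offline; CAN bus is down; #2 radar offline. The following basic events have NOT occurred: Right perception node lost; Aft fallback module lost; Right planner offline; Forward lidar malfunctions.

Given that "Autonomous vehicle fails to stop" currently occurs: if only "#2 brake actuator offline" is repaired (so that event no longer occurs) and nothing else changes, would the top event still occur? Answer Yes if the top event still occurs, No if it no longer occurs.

No

Counterfactual: set "#2 brake actuator offline" to not occurred.
Brake command lost [AND]: A front camera faulted=occurs, CAN bus is down=occurs → all inputs occur → occurs.
Redundant channel unavailable [AND]: #2 brake actuator offline=not, Wheel-speed sensor offline=occurs, Brake command lost=occurs → not all inputs occur → does not occur.
Fallback branch fails [AND]: Right planner offline=not, Right perception node lost=not, Aft fallback module lost=not, #2 radar offline=occurs → not all inputs occur → does not occur.
Planning chain down [AND]: Brake controller fails=occurs, Fallback branch fails=not → not all inputs occur → does not occur.
Autonomous vehicle fails to stop [OR]: Redundant channel unavailable=not, Planning chain down=not, Forward lidar malfunctions=not → no input occurs → does not occur.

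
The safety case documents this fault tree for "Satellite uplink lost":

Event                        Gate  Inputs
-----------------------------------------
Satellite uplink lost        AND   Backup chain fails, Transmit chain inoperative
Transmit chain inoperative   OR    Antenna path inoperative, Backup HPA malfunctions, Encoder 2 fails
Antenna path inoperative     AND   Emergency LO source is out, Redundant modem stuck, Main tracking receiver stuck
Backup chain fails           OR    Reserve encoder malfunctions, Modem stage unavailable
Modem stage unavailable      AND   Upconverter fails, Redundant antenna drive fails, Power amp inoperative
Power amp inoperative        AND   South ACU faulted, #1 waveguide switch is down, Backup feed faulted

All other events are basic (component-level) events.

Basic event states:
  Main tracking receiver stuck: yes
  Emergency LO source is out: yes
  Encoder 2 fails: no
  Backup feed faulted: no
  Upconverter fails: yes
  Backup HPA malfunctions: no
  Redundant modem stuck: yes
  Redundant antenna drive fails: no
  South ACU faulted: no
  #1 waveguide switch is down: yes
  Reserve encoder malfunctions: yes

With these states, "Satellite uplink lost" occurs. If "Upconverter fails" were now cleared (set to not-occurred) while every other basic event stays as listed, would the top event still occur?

Yes

Counterfactual: set "Upconverter fails" to not occurred.
Power amp inoperative [AND]: South ACU faulted=not, #1 waveguide switch is down=occurs, Backup feed faulted=not → not all inputs occur → does not occur.
Modem stage unavailable [AND]: Upconverter fails=not, Redundant antenna drive fails=not, Power amp inoperative=not → not all inputs occur → does not occur.
Backup chain fails [OR]: Reserve encoder malfunctions=occurs, Modem stage unavailable=not → at least one input occurs → occurs.
Antenna path inoperative [AND]: Emergency LO source is out=occurs, Redundant modem stuck=occurs, Main tracking receiver stuck=occurs → all inputs occur → occurs.
Transmit chain inoperative [OR]: Antenna path inoperative=occurs, Backup HPA malfunctions=not, Encoder 2 fails=not → at least one input occurs → occurs.
Satellite uplink lost [AND]: Backup chain fails=occurs, Transmit chain inoperative=occurs → all inputs occur → occurs.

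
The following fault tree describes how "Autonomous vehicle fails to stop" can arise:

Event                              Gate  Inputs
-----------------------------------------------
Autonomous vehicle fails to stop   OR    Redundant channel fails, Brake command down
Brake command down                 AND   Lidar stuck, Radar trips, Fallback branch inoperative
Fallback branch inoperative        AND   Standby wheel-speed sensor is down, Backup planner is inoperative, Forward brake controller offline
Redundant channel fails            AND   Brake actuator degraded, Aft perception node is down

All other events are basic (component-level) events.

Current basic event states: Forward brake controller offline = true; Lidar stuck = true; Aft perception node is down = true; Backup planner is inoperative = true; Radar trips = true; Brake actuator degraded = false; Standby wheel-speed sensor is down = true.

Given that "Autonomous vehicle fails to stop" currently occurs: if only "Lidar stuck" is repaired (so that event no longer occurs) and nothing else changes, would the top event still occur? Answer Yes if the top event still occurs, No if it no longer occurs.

No

Counterfactual: set "Lidar stuck" to not occurred.
Redundant channel fails [AND]: Brake actuator degraded=not, Aft perception node is down=occurs → not all inputs occur → does not occur.
Fallback branch inoperative [AND]: Standby wheel-speed sensor is down=occurs, Backup planner is inoperative=occurs, Forward brake controller offline=occurs → all inputs occur → occurs.
Brake command down [AND]: Lidar stuck=not, Radar trips=occurs, Fallback branch inoperative=occurs → not all inputs occur → does not occur.
Autonomous vehicle fails to stop [OR]: Redundant channel fails=not, Brake command down=not → no input occurs → does not occur.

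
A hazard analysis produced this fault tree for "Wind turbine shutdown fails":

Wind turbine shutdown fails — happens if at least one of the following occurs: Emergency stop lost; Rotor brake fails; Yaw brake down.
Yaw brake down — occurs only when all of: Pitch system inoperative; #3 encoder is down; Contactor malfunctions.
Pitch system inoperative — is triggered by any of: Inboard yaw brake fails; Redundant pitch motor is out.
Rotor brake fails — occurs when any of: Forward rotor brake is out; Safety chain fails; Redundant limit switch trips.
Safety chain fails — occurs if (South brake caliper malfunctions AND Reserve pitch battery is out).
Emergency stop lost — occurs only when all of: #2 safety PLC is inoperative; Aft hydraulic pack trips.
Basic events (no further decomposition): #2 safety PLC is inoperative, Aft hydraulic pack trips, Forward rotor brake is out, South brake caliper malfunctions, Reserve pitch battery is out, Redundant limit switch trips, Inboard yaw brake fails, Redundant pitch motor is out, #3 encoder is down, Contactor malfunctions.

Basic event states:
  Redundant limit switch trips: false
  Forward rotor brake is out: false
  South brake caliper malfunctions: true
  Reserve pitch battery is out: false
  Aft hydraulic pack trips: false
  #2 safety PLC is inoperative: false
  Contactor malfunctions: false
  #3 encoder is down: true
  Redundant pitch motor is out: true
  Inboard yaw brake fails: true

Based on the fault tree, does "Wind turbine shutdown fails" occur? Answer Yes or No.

Emergency stop lost [AND]: #2 safety PLC is inoperative=not, Aft hydraulic pack trips=not → not all inputs occur → does not occur.
Safety chain fails [AND]: South brake caliper malfunctions=occurs, Reserve pitch battery is out=not → not all inputs occur → does not occur.
Rotor brake fails [OR]: Forward rotor brake is out=not, Safety chain fails=not, Redundant limit switch trips=not → no input occurs → does not occur.
Pitch system inoperative [OR]: Inboard yaw brake fails=occurs, Redundant pitch motor is out=occurs → at least one input occurs → occurs.
Yaw brake down [AND]: Pitch system inoperative=occurs, #3 encoder is down=occurs, Contactor malfunctions=not → not all inputs occur → does not occur.
Wind turbine shutdown fails [OR]: Emergency stop lost=not, Rotor brake fails=not, Yaw brake down=not → no input occurs → does not occur.

No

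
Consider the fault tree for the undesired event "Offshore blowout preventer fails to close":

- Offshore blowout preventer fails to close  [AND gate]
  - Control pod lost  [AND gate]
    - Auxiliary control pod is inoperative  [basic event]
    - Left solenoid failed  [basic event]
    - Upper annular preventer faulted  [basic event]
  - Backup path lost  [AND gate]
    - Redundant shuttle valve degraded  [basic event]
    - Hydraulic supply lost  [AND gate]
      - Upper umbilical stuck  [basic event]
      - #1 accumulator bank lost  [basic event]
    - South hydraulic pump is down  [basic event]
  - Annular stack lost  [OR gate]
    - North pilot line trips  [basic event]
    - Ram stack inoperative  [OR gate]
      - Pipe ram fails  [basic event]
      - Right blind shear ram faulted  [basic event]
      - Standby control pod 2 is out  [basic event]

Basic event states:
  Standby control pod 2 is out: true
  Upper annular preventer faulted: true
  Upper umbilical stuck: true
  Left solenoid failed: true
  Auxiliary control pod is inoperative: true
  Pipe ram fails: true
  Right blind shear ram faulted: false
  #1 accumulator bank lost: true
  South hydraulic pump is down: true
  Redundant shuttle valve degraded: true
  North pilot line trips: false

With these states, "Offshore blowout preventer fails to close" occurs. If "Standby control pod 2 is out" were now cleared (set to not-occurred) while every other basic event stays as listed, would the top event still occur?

Counterfactual: set "Standby control pod 2 is out" to not occurred.
Control pod lost [AND]: Auxiliary control pod is inoperative=occurs, Left solenoid failed=occurs, Upper annular preventer faulted=occurs → all inputs occur → occurs.
Hydraulic supply lost [AND]: Upper umbilical stuck=occurs, #1 accumulator bank lost=occurs → all inputs occur → occurs.
Backup path lost [AND]: Redundant shuttle valve degraded=occurs, Hydraulic supply lost=occurs, South hydraulic pump is down=occurs → all inputs occur → occurs.
Ram stack inoperative [OR]: Pipe ram fails=occurs, Right blind shear ram faulted=not, Standby control pod 2 is out=not → at least one input occurs → occurs.
Annular stack lost [OR]: North pilot line trips=not, Ram stack inoperative=occurs → at least one input occurs → occurs.
Offshore blowout preventer fails to close [AND]: Control pod lost=occurs, Backup path lost=occurs, Annular stack lost=occurs → all inputs occur → occurs.

Yes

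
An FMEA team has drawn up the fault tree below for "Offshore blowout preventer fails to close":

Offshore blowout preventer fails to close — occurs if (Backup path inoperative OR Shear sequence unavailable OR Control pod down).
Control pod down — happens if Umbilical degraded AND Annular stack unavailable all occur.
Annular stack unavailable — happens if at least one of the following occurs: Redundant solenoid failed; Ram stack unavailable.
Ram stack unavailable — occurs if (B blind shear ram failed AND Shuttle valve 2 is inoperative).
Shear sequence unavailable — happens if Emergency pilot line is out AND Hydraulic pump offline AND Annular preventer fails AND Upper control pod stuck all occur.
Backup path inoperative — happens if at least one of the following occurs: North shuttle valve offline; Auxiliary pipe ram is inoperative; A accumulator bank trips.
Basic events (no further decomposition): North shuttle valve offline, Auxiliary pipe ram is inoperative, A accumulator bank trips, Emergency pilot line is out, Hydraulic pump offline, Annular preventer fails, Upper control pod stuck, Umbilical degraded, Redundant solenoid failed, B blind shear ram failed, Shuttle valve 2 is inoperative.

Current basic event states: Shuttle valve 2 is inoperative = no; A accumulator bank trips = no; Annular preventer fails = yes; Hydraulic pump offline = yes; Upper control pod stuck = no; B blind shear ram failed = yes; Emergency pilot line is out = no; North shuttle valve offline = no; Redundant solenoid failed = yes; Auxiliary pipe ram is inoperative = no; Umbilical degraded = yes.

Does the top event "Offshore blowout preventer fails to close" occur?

Yes

Backup path inoperative [OR]: North shuttle valve offline=not, Auxiliary pipe ram is inoperative=not, A accumulator bank trips=not → no input occurs → does not occur.
Shear sequence unavailable [AND]: Emergency pilot line is out=not, Hydraulic pump offline=occurs, Annular preventer fails=occurs, Upper control pod stuck=not → not all inputs occur → does not occur.
Ram stack unavailable [AND]: B blind shear ram failed=occurs, Shuttle valve 2 is inoperative=not → not all inputs occur → does not occur.
Annular stack unavailable [OR]: Redundant solenoid failed=occurs, Ram stack unavailable=not → at least one input occurs → occurs.
Control pod down [AND]: Umbilical degraded=occurs, Annular stack unavailable=occurs → all inputs occur → occurs.
Offshore blowout preventer fails to close [OR]: Backup path inoperative=not, Shear sequence unavailable=not, Control pod down=occurs → at least one input occurs → occurs.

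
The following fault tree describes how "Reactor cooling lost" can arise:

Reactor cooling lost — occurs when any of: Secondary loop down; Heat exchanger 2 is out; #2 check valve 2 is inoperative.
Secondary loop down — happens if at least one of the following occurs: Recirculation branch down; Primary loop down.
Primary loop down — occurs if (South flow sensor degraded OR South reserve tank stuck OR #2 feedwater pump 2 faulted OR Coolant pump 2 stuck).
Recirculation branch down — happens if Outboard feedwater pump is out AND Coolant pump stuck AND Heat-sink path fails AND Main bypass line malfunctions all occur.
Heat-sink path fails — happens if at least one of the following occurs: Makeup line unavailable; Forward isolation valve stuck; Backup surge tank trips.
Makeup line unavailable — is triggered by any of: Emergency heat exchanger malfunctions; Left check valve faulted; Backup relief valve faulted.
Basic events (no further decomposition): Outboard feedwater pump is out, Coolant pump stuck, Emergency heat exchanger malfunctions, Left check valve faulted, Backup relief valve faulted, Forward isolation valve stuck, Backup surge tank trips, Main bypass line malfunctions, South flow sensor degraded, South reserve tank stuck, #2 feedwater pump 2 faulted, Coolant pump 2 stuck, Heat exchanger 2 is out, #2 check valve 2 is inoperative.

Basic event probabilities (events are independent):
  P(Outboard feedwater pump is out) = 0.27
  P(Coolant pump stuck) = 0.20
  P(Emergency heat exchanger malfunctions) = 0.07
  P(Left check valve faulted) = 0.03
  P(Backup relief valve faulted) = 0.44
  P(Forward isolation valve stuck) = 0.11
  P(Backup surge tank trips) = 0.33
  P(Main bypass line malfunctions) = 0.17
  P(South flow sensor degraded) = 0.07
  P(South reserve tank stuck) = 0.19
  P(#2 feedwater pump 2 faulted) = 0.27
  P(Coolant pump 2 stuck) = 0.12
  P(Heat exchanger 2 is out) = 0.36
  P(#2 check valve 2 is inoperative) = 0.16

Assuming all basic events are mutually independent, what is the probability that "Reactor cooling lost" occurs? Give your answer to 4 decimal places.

0.7415

P(Makeup line unavailable) [OR] = 1 − (1−0.07) × (1−0.03) × (1−0.44) = 0.494824
P(Heat-sink path fails) [OR] = 1 − (1−0.494824) × (1−0.11) × (1−0.33) = 0.698764
P(Recirculation branch down) [AND] = 0.27 × 0.20 × 0.698764 × 0.17 = 0.006415
P(Primary loop down) [OR] = 1 − (1−0.07) × (1−0.19) × (1−0.27) × (1−0.12) = 0.516080
P(Secondary loop down) [OR] = 1 − (1−0.006415) × (1−0.516080) = 0.519184
P(Reactor cooling lost) [OR] = 1 − (1−0.519184) × (1−0.36) × (1−0.16) = 0.741513
Rounded to 4 decimal places: P(Reactor cooling lost) ≈ 0.7415.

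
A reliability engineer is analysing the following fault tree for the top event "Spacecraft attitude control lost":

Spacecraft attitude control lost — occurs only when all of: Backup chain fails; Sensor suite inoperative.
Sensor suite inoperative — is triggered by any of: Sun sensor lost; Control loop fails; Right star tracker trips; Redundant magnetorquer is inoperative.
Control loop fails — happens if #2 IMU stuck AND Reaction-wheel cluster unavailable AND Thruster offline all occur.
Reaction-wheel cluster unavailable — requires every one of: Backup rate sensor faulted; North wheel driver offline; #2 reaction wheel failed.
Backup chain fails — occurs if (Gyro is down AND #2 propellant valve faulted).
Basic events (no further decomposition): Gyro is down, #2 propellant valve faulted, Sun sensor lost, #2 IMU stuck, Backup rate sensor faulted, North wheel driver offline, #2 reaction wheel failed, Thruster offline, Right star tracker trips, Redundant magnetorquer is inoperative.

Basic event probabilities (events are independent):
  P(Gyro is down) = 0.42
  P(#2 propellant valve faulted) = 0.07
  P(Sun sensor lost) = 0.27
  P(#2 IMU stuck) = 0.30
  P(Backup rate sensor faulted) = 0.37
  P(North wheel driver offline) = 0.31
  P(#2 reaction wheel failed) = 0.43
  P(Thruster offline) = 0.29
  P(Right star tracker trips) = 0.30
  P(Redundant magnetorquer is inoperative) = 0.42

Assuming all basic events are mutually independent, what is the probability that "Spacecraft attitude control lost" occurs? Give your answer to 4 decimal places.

P(Backup chain fails) [AND] = 0.42 × 0.07 = 0.029400
P(Reaction-wheel cluster unavailable) [AND] = 0.37 × 0.31 × 0.43 = 0.049321
P(Control loop fails) [AND] = 0.30 × 0.049321 × 0.29 = 0.004291
P(Sensor suite inoperative) [OR] = 1 − (1−0.27) × (1−0.004291) × (1−0.30) × (1−0.42) = 0.704892
P(Spacecraft attitude control lost) [AND] = 0.029400 × 0.704892 = 0.020724
Rounded to 4 decimal places: P(Spacecraft attitude control lost) ≈ 0.0207.

0.0207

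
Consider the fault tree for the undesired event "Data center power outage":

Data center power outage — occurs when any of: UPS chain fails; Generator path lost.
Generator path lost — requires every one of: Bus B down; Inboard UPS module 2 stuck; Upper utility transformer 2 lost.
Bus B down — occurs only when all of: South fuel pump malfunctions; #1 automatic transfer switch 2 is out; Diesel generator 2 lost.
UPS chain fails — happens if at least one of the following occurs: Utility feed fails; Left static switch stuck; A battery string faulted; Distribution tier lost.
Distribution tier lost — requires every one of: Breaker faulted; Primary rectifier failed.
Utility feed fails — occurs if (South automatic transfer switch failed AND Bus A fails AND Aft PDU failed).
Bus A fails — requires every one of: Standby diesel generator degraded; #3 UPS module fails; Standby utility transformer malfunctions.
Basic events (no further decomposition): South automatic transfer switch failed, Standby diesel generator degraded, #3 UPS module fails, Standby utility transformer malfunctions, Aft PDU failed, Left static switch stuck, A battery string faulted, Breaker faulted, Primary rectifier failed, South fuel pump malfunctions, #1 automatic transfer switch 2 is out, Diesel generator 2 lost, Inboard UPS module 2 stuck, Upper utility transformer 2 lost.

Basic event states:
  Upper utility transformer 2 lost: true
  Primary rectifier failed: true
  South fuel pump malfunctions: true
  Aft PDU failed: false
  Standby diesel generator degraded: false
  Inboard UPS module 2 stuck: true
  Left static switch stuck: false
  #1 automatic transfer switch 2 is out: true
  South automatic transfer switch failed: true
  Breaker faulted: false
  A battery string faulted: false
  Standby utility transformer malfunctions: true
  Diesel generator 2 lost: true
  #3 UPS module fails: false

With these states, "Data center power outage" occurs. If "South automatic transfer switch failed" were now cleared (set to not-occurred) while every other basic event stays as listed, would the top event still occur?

Yes

Counterfactual: set "South automatic transfer switch failed" to not occurred.
Bus A fails [AND]: Standby diesel generator degraded=not, #3 UPS module fails=not, Standby utility transformer malfunctions=occurs → not all inputs occur → does not occur.
Utility feed fails [AND]: South automatic transfer switch failed=not, Bus A fails=not, Aft PDU failed=not → not all inputs occur → does not occur.
Distribution tier lost [AND]: Breaker faulted=not, Primary rectifier failed=occurs → not all inputs occur → does not occur.
UPS chain fails [OR]: Utility feed fails=not, Left static switch stuck=not, A battery string faulted=not, Distribution tier lost=not → no input occurs → does not occur.
Bus B down [AND]: South fuel pump malfunctions=occurs, #1 automatic transfer switch 2 is out=occurs, Diesel generator 2 lost=occurs → all inputs occur → occurs.
Generator path lost [AND]: Bus B down=occurs, Inboard UPS module 2 stuck=occurs, Upper utility transformer 2 lost=occurs → all inputs occur → occurs.
Data center power outage [OR]: UPS chain fails=not, Generator path lost=occurs → at least one input occurs → occurs.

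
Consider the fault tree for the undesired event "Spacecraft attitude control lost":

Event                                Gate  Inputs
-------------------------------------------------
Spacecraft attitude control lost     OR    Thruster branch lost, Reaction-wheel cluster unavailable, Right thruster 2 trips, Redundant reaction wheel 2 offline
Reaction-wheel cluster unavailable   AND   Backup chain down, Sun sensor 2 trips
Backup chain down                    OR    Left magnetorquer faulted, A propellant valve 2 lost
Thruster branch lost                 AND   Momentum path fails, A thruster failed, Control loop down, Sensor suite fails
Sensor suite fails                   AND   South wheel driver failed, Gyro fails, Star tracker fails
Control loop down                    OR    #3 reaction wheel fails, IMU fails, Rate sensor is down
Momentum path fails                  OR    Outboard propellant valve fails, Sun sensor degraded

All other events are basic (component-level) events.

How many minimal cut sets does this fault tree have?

Momentum path fails [OR]: union of children's cut sets → 2 cut set(s).
Control loop down [OR]: union of children's cut sets → 3 cut set(s).
Sensor suite fails [AND]: one cut set from each child combined → 1 × 1 × 1 = 1 cut set(s).
Thruster branch lost [AND]: one cut set from each child combined → 2 × 1 × 3 × 1 = 6 cut set(s).
Backup chain down [OR]: union of children's cut sets → 2 cut set(s).
Reaction-wheel cluster unavailable [AND]: one cut set from each child combined → 2 × 1 = 2 cut set(s).
Spacecraft attitude control lost [OR]: union of children's cut sets → 10 cut set(s).
Minimal cut sets: {#3 reaction wheel fails, A thruster failed, Gyro fails, Outboard propellant valve fails, South wheel driver failed, Star tracker fails}; {A thruster failed, Gyro fails, IMU fails, Outboard propellant valve fails, South wheel driver failed, Star tracker fails}; {A thruster failed, Gyro fails, Outboard propellant valve fails, Rate sensor is down, South wheel driver failed, Star tracker fails}; {#3 reaction wheel fails, A thruster failed, Gyro fails, South wheel driver failed, Star tracker fails, Sun sensor degraded}; {A thruster failed, Gyro fails, IMU fails, South wheel driver failed, Star tracker fails, Sun sensor degraded}; {A thruster failed, Gyro fails, Rate sensor is down, South wheel driver failed, Star tracker fails, Sun sensor degraded}; {Left magnetorquer faulted, Sun sensor 2 trips}; {A propellant valve 2 lost, Sun sensor 2 trips}; {Right thruster 2 trips}; {Redundant reaction wheel 2 offline}.

10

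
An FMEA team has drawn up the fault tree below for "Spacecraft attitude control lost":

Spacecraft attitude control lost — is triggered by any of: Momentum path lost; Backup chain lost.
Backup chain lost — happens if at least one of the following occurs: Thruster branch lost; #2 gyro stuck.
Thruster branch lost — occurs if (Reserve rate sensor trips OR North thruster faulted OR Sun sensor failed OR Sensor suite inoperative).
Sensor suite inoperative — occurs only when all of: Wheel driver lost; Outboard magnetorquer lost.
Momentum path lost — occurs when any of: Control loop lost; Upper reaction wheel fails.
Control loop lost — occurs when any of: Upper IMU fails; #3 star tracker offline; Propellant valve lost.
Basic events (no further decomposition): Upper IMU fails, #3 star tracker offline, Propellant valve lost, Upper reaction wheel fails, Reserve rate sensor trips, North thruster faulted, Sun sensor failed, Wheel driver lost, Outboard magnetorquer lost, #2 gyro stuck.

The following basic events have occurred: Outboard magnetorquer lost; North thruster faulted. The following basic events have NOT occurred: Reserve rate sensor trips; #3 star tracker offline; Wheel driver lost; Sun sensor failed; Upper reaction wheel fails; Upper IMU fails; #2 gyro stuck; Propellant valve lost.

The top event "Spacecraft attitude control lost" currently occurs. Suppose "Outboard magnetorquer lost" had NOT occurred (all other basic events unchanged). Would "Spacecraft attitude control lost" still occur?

Yes

Counterfactual: set "Outboard magnetorquer lost" to not occurred.
Control loop lost [OR]: Upper IMU fails=not, #3 star tracker offline=not, Propellant valve lost=not → no input occurs → does not occur.
Momentum path lost [OR]: Control loop lost=not, Upper reaction wheel fails=not → no input occurs → does not occur.
Sensor suite inoperative [AND]: Wheel driver lost=not, Outboard magnetorquer lost=not → not all inputs occur → does not occur.
Thruster branch lost [OR]: Reserve rate sensor trips=not, North thruster faulted=occurs, Sun sensor failed=not, Sensor suite inoperative=not → at least one input occurs → occurs.
Backup chain lost [OR]: Thruster branch lost=occurs, #2 gyro stuck=not → at least one input occurs → occurs.
Spacecraft attitude control lost [OR]: Momentum path lost=not, Backup chain lost=occurs → at least one input occurs → occurs.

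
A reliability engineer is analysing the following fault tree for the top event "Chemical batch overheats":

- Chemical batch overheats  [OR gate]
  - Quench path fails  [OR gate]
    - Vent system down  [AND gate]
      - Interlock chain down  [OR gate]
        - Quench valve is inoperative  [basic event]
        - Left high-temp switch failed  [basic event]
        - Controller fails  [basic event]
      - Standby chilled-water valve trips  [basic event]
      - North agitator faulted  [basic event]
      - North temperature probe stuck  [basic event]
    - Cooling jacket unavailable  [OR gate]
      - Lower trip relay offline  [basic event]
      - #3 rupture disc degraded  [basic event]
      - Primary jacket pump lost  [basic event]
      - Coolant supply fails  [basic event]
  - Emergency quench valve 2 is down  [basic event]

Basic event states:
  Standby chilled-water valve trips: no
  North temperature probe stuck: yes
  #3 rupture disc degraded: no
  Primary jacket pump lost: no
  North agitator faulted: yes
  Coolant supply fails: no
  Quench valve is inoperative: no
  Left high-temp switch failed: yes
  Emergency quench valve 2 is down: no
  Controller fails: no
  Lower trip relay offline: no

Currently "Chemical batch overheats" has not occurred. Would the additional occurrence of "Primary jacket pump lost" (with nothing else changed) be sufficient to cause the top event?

Yes

Counterfactual: set "Primary jacket pump lost" to occurred.
Interlock chain down [OR]: Quench valve is inoperative=not, Left high-temp switch failed=occurs, Controller fails=not → at least one input occurs → occurs.
Vent system down [AND]: Interlock chain down=occurs, Standby chilled-water valve trips=not, North agitator faulted=occurs, North temperature probe stuck=occurs → not all inputs occur → does not occur.
Cooling jacket unavailable [OR]: Lower trip relay offline=not, #3 rupture disc degraded=not, Primary jacket pump lost=occurs, Coolant supply fails=not → at least one input occurs → occurs.
Quench path fails [OR]: Vent system down=not, Cooling jacket unavailable=occurs → at least one input occurs → occurs.
Chemical batch overheats [OR]: Quench path fails=occurs, Emergency quench valve 2 is down=not → at least one input occurs → occurs.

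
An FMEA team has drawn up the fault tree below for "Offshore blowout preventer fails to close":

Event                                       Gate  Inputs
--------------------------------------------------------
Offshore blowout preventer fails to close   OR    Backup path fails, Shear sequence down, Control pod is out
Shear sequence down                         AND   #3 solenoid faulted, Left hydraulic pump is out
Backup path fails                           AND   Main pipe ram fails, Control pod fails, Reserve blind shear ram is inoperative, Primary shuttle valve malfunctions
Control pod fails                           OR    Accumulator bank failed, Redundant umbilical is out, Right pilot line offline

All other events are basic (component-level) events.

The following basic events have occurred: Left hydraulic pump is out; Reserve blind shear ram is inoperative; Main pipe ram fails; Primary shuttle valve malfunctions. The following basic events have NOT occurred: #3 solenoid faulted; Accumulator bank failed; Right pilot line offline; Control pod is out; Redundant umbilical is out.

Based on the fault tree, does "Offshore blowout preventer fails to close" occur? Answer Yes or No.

Control pod fails [OR]: Accumulator bank failed=not, Redundant umbilical is out=not, Right pilot line offline=not → no input occurs → does not occur.
Backup path fails [AND]: Main pipe ram fails=occurs, Control pod fails=not, Reserve blind shear ram is inoperative=occurs, Primary shuttle valve malfunctions=occurs → not all inputs occur → does not occur.
Shear sequence down [AND]: #3 solenoid faulted=not, Left hydraulic pump is out=occurs → not all inputs occur → does not occur.
Offshore blowout preventer fails to close [OR]: Backup path fails=not, Shear sequence down=not, Control pod is out=not → no input occurs → does not occur.

No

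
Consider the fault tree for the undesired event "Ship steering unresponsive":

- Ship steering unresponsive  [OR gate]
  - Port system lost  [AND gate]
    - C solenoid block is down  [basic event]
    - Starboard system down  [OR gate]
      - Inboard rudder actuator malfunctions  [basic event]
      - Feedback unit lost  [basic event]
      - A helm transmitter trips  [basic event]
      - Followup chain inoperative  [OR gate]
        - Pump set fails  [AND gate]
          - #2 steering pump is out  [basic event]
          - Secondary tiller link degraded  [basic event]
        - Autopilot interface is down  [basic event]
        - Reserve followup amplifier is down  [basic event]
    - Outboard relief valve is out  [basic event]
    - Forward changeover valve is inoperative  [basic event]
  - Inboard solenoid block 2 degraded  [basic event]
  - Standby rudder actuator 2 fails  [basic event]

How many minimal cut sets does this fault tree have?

8

Pump set fails [AND]: one cut set from each child combined → 1 × 1 = 1 cut set(s).
Followup chain inoperative [OR]: union of children's cut sets → 3 cut set(s).
Starboard system down [OR]: union of children's cut sets → 6 cut set(s).
Port system lost [AND]: one cut set from each child combined → 1 × 6 × 1 × 1 = 6 cut set(s).
Ship steering unresponsive [OR]: union of children's cut sets → 8 cut set(s).
Minimal cut sets: {C solenoid block is down, Forward changeover valve is inoperative, Inboard rudder actuator malfunctions, Outboard relief valve is out}; {C solenoid block is down, Feedback unit lost, Forward changeover valve is inoperative, Outboard relief valve is out}; {A helm transmitter trips, C solenoid block is down, Forward changeover valve is inoperative, Outboard relief valve is out}; {#2 steering pump is out, C solenoid block is down, Forward changeover valve is inoperative, Outboard relief valve is out, Secondary tiller link degraded}; {Autopilot interface is down, C solenoid block is down, Forward changeover valve is inoperative, Outboard relief valve is out}; {C solenoid block is down, Forward changeover valve is inoperative, Outboard relief valve is out, Reserve followup amplifier is down}; {Inboard solenoid block 2 degraded}; {Standby rudder actuator 2 fails}.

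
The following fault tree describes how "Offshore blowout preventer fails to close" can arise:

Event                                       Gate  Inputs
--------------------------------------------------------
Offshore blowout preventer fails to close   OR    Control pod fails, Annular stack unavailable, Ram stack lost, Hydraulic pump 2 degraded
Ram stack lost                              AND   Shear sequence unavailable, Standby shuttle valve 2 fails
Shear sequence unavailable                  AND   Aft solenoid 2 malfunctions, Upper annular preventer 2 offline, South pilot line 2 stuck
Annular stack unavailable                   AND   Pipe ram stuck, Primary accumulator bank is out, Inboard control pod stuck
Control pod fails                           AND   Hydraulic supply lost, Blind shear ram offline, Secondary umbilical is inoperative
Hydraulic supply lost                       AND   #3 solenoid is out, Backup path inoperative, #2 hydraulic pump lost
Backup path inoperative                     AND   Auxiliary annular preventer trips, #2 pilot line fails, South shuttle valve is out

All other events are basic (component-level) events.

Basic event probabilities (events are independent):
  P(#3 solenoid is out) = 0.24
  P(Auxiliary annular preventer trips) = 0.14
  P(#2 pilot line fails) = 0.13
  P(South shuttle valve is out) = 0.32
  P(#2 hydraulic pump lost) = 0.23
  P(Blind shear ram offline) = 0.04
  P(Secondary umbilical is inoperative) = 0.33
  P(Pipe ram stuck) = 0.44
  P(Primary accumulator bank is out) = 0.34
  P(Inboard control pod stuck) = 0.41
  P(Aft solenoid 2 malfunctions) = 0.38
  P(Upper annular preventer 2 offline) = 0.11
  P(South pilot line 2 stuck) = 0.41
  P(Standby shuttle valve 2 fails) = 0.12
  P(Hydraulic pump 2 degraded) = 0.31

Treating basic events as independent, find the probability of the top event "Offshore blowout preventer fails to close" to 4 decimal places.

P(Backup path inoperative) [AND] = 0.14 × 0.13 × 0.32 = 0.005824
P(Hydraulic supply lost) [AND] = 0.24 × 0.005824 × 0.23 = 0.000321
P(Control pod fails) [AND] = 0.000321 × 0.04 × 0.33 = 0.000004
P(Annular stack unavailable) [AND] = 0.44 × 0.34 × 0.41 = 0.061336
P(Shear sequence unavailable) [AND] = 0.38 × 0.11 × 0.41 = 0.017138
P(Ram stack lost) [AND] = 0.017138 × 0.12 = 0.002057
P(Offshore blowout preventer fails to close) [OR] = 1 − (1−0.000004) × (1−0.061336) × (1−0.002057) × (1−0.31) = 0.353657
Rounded to 4 decimal places: P(Offshore blowout preventer fails to close) ≈ 0.3537.

0.3537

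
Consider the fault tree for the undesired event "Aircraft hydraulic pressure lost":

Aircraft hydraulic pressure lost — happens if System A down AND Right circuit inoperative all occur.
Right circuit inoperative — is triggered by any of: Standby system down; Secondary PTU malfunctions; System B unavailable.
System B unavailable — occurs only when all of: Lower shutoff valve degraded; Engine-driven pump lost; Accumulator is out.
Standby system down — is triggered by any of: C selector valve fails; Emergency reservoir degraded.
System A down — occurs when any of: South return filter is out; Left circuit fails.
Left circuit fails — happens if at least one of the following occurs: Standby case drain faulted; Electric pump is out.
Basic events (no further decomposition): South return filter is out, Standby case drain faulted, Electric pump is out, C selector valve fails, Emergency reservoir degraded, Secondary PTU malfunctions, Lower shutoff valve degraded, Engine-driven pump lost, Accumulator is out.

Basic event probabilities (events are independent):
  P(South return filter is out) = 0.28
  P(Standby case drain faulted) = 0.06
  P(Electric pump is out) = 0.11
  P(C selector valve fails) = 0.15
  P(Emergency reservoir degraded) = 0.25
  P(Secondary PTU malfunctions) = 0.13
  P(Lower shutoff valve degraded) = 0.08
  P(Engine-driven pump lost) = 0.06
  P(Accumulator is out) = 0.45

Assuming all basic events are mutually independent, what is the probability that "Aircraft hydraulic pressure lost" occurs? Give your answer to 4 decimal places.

0.1776

P(Left circuit fails) [OR] = 1 − (1−0.06) × (1−0.11) = 0.163400
P(System A down) [OR] = 1 − (1−0.28) × (1−0.163400) = 0.397648
P(Standby system down) [OR] = 1 − (1−0.15) × (1−0.25) = 0.362500
P(System B unavailable) [AND] = 0.08 × 0.06 × 0.45 = 0.002160
P(Right circuit inoperative) [OR] = 1 − (1−0.362500) × (1−0.13) × (1−0.002160) = 0.446573
P(Aircraft hydraulic pressure lost) [AND] = 0.397648 × 0.446573 = 0.177579
Rounded to 4 decimal places: P(Aircraft hydraulic pressure lost) ≈ 0.1776.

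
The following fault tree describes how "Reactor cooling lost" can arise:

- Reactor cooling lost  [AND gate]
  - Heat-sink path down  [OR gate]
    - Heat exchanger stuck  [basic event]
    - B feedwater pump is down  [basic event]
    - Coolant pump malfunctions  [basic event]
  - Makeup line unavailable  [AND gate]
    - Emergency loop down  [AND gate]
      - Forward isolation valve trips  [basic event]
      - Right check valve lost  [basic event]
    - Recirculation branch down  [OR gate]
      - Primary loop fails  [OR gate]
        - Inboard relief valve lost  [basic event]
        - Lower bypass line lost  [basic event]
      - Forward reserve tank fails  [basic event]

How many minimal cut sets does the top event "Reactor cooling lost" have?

9

Heat-sink path down [OR]: union of children's cut sets → 3 cut set(s).
Emergency loop down [AND]: one cut set from each child combined → 1 × 1 = 1 cut set(s).
Primary loop fails [OR]: union of children's cut sets → 2 cut set(s).
Recirculation branch down [OR]: union of children's cut sets → 3 cut set(s).
Makeup line unavailable [AND]: one cut set from each child combined → 1 × 3 = 3 cut set(s).
Reactor cooling lost [AND]: one cut set from each child combined → 3 × 3 = 9 cut set(s).
Minimal cut sets: {Forward isolation valve trips, Heat exchanger stuck, Inboard relief valve lost, Right check valve lost}; {Forward isolation valve trips, Heat exchanger stuck, Lower bypass line lost, Right check valve lost}; {Forward isolation valve trips, Forward reserve tank fails, Heat exchanger stuck, Right check valve lost}; {B feedwater pump is down, Forward isolation valve trips, Inboard relief valve lost, Right check valve lost}; {B feedwater pump is down, Forward isolation valve trips, Lower bypass line lost, Right check valve lost}; {B feedwater pump is down, Forward isolation valve trips, Forward reserve tank fails, Right check valve lost}; {Coolant pump malfunctions, Forward isolation valve trips, Inboard relief valve lost, Right check valve lost}; {Coolant pump malfunctions, Forward isolation valve trips, Lower bypass line lost, Right check valve lost}; {Coolant pump malfunctions, Forward isolation valve trips, Forward reserve tank fails, Right check valve lost}.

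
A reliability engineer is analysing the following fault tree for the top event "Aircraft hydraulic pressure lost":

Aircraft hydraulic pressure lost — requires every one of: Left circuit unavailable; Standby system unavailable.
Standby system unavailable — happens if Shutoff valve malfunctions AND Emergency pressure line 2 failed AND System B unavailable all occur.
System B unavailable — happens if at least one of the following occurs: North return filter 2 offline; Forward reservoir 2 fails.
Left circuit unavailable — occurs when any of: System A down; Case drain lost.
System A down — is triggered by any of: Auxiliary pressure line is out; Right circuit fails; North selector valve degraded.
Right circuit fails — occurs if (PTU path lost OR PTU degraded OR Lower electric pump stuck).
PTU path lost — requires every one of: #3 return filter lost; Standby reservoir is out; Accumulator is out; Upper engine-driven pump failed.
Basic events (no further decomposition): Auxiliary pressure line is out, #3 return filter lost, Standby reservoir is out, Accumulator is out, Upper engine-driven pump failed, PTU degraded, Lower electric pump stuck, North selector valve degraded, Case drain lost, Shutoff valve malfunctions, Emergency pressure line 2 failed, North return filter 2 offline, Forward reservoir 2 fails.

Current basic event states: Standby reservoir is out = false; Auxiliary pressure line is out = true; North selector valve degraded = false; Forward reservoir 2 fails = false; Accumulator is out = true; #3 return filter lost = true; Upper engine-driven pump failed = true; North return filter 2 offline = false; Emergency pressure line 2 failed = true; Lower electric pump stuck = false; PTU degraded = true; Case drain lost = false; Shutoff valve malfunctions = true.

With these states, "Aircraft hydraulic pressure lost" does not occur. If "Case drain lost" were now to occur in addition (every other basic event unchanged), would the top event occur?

Counterfactual: set "Case drain lost" to occurred.
PTU path lost [AND]: #3 return filter lost=occurs, Standby reservoir is out=not, Accumulator is out=occurs, Upper engine-driven pump failed=occurs → not all inputs occur → does not occur.
Right circuit fails [OR]: PTU path lost=not, PTU degraded=occurs, Lower electric pump stuck=not → at least one input occurs → occurs.
System A down [OR]: Auxiliary pressure line is out=occurs, Right circuit fails=occurs, North selector valve degraded=not → at least one input occurs → occurs.
Left circuit unavailable [OR]: System A down=occurs, Case drain lost=occurs → at least one input occurs → occurs.
System B unavailable [OR]: North return filter 2 offline=not, Forward reservoir 2 fails=not → no input occurs → does not occur.
Standby system unavailable [AND]: Shutoff valve malfunctions=occurs, Emergency pressure line 2 failed=occurs, System B unavailable=not → not all inputs occur → does not occur.
Aircraft hydraulic pressure lost [AND]: Left circuit unavailable=occurs, Standby system unavailable=not → not all inputs occur → does not occur.

No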